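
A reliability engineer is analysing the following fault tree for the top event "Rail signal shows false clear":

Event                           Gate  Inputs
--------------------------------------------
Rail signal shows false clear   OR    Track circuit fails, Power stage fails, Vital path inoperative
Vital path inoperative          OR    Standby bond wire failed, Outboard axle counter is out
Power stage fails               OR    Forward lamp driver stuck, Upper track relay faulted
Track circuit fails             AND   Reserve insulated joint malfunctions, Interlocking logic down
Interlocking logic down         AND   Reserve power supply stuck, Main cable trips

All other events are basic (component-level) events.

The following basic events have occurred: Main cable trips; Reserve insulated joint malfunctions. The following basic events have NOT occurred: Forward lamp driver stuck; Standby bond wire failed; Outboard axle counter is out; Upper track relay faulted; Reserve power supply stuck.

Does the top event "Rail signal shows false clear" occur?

No

Interlocking logic down [AND]: Reserve power supply stuck=not, Main cable trips=occurs → not all inputs occur → does not occur.
Track circuit fails [AND]: Reserve insulated joint malfunctions=occurs, Interlocking logic down=not → not all inputs occur → does not occur.
Power stage fails [OR]: Forward lamp driver stuck=not, Upper track relay faulted=not → no input occurs → does not occur.
Vital path inoperative [OR]: Standby bond wire failed=not, Outboard axle counter is out=not → no input occurs → does not occur.
Rail signal shows false clear [OR]: Track circuit fails=not, Power stage fails=not, Vital path inoperative=not → no input occurs → does not occur.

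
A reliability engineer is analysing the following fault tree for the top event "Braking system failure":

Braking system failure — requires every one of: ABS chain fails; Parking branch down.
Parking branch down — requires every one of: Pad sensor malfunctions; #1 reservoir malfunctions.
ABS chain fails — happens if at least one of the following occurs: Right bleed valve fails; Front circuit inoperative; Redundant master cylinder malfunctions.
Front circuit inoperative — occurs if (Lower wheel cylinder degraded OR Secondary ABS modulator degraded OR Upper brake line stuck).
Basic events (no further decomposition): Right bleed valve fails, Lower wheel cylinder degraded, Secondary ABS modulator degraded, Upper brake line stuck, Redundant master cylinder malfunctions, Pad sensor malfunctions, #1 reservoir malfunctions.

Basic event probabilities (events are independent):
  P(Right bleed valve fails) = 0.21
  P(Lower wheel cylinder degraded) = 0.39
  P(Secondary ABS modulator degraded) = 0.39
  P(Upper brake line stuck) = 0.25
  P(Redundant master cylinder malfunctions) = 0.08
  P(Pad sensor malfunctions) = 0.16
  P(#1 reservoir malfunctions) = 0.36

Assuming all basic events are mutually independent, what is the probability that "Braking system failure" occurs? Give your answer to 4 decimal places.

0.0459

P(Front circuit inoperative) [OR] = 1 − (1−0.39) × (1−0.39) × (1−0.25) = 0.720925
P(ABS chain fails) [OR] = 1 − (1−0.21) × (1−0.720925) × (1−0.08) = 0.797168
P(Parking branch down) [AND] = 0.16 × 0.36 = 0.057600
P(Braking system failure) [AND] = 0.797168 × 0.057600 = 0.045917
Rounded to 4 decimal places: P(Braking system failure) ≈ 0.0459.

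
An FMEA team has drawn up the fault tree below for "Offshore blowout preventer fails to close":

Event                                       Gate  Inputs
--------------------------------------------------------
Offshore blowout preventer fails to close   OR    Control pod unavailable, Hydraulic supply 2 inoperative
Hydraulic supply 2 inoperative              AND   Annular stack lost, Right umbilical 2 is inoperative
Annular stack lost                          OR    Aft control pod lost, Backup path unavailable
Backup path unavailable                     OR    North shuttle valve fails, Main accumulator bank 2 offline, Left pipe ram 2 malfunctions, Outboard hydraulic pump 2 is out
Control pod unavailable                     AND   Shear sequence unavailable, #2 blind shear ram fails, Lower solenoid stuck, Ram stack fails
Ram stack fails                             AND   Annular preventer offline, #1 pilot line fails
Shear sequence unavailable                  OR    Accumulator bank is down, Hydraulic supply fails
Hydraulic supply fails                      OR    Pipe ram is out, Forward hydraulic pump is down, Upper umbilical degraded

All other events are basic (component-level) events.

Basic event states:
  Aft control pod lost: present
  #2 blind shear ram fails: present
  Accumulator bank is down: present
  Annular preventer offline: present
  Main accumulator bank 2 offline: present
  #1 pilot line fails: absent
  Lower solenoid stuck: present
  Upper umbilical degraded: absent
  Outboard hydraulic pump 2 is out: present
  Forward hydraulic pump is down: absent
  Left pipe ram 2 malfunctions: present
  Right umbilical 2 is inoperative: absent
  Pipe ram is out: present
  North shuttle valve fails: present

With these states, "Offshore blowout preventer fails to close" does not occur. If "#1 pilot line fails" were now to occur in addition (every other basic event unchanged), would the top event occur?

Yes

Counterfactual: set "#1 pilot line fails" to occurred.
Hydraulic supply fails [OR]: Pipe ram is out=occurs, Forward hydraulic pump is down=not, Upper umbilical degraded=not → at least one input occurs → occurs.
Shear sequence unavailable [OR]: Accumulator bank is down=occurs, Hydraulic supply fails=occurs → at least one input occurs → occurs.
Ram stack fails [AND]: Annular preventer offline=occurs, #1 pilot line fails=occurs → all inputs occur → occurs.
Control pod unavailable [AND]: Shear sequence unavailable=occurs, #2 blind shear ram fails=occurs, Lower solenoid stuck=occurs, Ram stack fails=occurs → all inputs occur → occurs.
Backup path unavailable [OR]: North shuttle valve fails=occurs, Main accumulator bank 2 offline=occurs, Left pipe ram 2 malfunctions=occurs, Outboard hydraulic pump 2 is out=occurs → at least one input occurs → occurs.
Annular stack lost [OR]: Aft control pod lost=occurs, Backup path unavailable=occurs → at least one input occurs → occurs.
Hydraulic supply 2 inoperative [AND]: Annular stack lost=occurs, Right umbilical 2 is inoperative=not → not all inputs occur → does not occur.
Offshore blowout preventer fails to close [OR]: Control pod unavailable=occurs, Hydraulic supply 2 inoperative=not → at least one input occurs → occurs.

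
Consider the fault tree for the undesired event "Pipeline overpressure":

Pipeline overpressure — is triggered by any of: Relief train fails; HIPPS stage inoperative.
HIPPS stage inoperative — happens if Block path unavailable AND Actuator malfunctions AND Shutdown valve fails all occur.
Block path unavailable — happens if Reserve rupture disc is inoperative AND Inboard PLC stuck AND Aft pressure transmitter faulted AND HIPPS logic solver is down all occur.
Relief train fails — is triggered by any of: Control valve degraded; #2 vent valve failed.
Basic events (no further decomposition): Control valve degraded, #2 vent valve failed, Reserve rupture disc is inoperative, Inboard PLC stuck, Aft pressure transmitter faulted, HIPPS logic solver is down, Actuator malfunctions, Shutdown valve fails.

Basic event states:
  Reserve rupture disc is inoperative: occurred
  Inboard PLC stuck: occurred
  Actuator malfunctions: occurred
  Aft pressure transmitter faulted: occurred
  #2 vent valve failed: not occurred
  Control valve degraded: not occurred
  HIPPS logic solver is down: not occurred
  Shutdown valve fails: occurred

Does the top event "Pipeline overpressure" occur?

No

Relief train fails [OR]: Control valve degraded=not, #2 vent valve failed=not → no input occurs → does not occur.
Block path unavailable [AND]: Reserve rupture disc is inoperative=occurs, Inboard PLC stuck=occurs, Aft pressure transmitter faulted=occurs, HIPPS logic solver is down=not → not all inputs occur → does not occur.
HIPPS stage inoperative [AND]: Block path unavailable=not, Actuator malfunctions=occurs, Shutdown valve fails=occurs → not all inputs occur → does not occur.
Pipeline overpressure [OR]: Relief train fails=not, HIPPS stage inoperative=not → no input occurs → does not occur.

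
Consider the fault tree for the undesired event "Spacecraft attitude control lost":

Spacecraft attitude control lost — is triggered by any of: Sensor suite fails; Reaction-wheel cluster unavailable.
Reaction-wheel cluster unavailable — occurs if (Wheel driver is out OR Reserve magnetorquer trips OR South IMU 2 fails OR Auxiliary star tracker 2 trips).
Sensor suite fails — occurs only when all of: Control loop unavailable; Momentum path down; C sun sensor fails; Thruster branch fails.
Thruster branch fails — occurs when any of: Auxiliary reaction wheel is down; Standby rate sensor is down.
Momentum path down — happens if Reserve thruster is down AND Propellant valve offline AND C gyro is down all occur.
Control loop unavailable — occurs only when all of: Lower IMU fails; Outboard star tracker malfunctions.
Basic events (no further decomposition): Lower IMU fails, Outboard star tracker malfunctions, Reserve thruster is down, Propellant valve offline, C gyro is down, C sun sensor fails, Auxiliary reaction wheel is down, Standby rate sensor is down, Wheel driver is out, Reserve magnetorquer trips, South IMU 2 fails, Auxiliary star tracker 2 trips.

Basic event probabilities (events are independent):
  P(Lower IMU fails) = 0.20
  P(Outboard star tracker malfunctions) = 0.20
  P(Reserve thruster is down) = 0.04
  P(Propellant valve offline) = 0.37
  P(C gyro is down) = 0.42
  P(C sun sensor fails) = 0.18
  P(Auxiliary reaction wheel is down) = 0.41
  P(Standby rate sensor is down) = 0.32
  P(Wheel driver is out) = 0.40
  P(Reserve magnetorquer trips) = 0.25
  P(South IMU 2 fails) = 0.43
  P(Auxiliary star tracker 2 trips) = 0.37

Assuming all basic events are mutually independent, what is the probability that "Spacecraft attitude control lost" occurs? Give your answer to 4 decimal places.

0.8384

P(Control loop unavailable) [AND] = 0.20 × 0.20 = 0.040000
P(Momentum path down) [AND] = 0.04 × 0.37 × 0.42 = 0.006216
P(Thruster branch fails) [OR] = 1 − (1−0.41) × (1−0.32) = 0.598800
P(Sensor suite fails) [AND] = 0.040000 × 0.006216 × 0.18 × 0.598800 = 0.000027
P(Reaction-wheel cluster unavailable) [OR] = 1 − (1−0.40) × (1−0.25) × (1−0.43) × (1−0.37) = 0.838405
P(Spacecraft attitude control lost) [OR] = 1 − (1−0.000027) × (1−0.838405) = 0.838409
Rounded to 4 decimal places: P(Spacecraft attitude control lost) ≈ 0.8384.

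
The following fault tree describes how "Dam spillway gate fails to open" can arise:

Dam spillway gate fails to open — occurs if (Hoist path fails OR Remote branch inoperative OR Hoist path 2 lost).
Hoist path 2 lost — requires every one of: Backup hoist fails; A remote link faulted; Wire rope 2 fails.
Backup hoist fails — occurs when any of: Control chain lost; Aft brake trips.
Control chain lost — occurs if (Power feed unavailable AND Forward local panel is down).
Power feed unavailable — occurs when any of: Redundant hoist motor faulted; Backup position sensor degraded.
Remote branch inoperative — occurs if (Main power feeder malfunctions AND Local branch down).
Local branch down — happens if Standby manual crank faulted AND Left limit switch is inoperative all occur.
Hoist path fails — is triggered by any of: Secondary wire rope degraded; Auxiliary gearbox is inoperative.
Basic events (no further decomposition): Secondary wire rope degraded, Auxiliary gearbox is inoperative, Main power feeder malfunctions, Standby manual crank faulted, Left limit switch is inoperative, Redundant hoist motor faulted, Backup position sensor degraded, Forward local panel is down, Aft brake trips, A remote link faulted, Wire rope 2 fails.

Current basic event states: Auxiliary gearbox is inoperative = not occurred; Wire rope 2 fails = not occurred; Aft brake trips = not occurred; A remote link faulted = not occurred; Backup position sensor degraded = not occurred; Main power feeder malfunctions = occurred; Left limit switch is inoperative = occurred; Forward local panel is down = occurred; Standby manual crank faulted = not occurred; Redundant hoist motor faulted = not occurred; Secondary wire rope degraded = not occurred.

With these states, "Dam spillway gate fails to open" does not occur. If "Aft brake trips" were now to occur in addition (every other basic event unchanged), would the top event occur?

Counterfactual: set "Aft brake trips" to occurred.
Hoist path fails [OR]: Secondary wire rope degraded=not, Auxiliary gearbox is inoperative=not → no input occurs → does not occur.
Local branch down [AND]: Standby manual crank faulted=not, Left limit switch is inoperative=occurs → not all inputs occur → does not occur.
Remote branch inoperative [AND]: Main power feeder malfunctions=occurs, Local branch down=not → not all inputs occur → does not occur.
Power feed unavailable [OR]: Redundant hoist motor faulted=not, Backup position sensor degraded=not → no input occurs → does not occur.
Control chain lost [AND]: Power feed unavailable=not, Forward local panel is down=occurs → not all inputs occur → does not occur.
Backup hoist fails [OR]: Control chain lost=not, Aft brake trips=occurs → at least one input occurs → occurs.
Hoist path 2 lost [AND]: Backup hoist fails=occurs, A remote link faulted=not, Wire rope 2 fails=not → not all inputs occur → does not occur.
Dam spillway gate fails to open [OR]: Hoist path fails=not, Remote branch inoperative=not, Hoist path 2 lost=not → no input occurs → does not occur.

No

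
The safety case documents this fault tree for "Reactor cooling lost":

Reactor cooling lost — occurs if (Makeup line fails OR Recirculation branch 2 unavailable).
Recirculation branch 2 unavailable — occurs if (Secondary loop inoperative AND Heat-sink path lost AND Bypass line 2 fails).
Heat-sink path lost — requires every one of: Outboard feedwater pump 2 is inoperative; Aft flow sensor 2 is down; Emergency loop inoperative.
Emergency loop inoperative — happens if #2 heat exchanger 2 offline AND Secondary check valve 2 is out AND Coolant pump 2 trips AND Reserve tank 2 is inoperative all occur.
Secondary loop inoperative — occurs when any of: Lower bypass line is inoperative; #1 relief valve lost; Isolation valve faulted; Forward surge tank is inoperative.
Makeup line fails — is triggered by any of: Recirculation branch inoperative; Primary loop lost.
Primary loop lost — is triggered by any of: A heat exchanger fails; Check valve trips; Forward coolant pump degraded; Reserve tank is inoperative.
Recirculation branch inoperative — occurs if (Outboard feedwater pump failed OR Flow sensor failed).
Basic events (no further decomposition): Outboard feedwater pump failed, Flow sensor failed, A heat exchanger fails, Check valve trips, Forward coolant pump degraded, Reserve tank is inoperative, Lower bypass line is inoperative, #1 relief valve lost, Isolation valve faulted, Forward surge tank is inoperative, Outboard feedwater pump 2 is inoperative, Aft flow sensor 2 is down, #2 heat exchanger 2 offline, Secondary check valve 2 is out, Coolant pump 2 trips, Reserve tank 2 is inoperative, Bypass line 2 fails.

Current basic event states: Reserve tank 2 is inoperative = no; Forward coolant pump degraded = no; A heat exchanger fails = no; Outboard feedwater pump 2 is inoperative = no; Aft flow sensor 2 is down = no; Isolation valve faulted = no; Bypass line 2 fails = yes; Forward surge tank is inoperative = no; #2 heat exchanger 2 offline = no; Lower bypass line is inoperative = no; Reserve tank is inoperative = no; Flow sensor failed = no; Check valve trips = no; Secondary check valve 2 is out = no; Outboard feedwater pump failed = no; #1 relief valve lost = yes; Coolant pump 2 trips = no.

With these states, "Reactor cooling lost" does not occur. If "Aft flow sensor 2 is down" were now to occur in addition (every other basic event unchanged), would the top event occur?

Counterfactual: set "Aft flow sensor 2 is down" to occurred.
Recirculation branch inoperative [OR]: Outboard feedwater pump failed=not, Flow sensor failed=not → no input occurs → does not occur.
Primary loop lost [OR]: A heat exchanger fails=not, Check valve trips=not, Forward coolant pump degraded=not, Reserve tank is inoperative=not → no input occurs → does not occur.
Makeup line fails [OR]: Recirculation branch inoperative=not, Primary loop lost=not → no input occurs → does not occur.
Secondary loop inoperative [OR]: Lower bypass line is inoperative=not, #1 relief valve lost=occurs, Isolation valve faulted=not, Forward surge tank is inoperative=not → at least one input occurs → occurs.
Emergency loop inoperative [AND]: #2 heat exchanger 2 offline=not, Secondary check valve 2 is out=not, Coolant pump 2 trips=not, Reserve tank 2 is inoperative=not → not all inputs occur → does not occur.
Heat-sink path lost [AND]: Outboard feedwater pump 2 is inoperative=not, Aft flow sensor 2 is down=occurs, Emergency loop inoperative=not → not all inputs occur → does not occur.
Recirculation branch 2 unavailable [AND]: Secondary loop inoperative=occurs, Heat-sink path lost=not, Bypass line 2 fails=occurs → not all inputs occur → does not occur.
Reactor cooling lost [OR]: Makeup line fails=not, Recirculation branch 2 unavailable=not → no input occurs → does not occur.

No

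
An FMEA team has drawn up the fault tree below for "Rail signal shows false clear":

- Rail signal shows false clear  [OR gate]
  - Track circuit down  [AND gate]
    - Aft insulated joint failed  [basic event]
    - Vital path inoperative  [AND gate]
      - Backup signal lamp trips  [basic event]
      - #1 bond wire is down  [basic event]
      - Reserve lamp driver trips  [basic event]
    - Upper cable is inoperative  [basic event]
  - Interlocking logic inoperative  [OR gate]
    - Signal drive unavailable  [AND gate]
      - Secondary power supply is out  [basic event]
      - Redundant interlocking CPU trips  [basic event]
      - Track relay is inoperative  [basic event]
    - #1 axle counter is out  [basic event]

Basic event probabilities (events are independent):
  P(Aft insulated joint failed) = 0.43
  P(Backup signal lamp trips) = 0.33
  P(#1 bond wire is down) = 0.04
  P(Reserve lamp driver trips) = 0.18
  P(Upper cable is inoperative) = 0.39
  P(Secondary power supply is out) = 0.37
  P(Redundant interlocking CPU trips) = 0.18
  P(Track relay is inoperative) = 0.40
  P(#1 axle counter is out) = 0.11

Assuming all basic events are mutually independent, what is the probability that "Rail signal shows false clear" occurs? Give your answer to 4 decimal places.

P(Vital path inoperative) [AND] = 0.33 × 0.04 × 0.18 = 0.002376
P(Track circuit down) [AND] = 0.43 × 0.002376 × 0.39 = 0.000398
P(Signal drive unavailable) [AND] = 0.37 × 0.18 × 0.40 = 0.026640
P(Interlocking logic inoperative) [OR] = 1 − (1−0.026640) × (1−0.11) = 0.133710
P(Rail signal shows false clear) [OR] = 1 − (1−0.000398) × (1−0.133710) = 0.134055
Rounded to 4 decimal places: P(Rail signal shows false clear) ≈ 0.1341.

0.1341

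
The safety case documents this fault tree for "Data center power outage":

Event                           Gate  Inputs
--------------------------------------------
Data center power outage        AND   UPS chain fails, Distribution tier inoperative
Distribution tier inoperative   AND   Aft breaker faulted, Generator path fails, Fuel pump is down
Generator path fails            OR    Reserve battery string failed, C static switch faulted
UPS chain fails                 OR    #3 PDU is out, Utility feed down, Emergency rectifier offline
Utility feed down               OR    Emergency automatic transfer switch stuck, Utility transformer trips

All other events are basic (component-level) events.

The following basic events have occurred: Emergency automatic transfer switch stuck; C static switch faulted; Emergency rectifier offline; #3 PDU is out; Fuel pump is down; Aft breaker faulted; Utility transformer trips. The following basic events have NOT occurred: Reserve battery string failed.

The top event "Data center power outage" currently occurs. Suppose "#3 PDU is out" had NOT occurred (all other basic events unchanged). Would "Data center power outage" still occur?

Yes

Counterfactual: set "#3 PDU is out" to not occurred.
Utility feed down [OR]: Emergency automatic transfer switch stuck=occurs, Utility transformer trips=occurs → at least one input occurs → occurs.
UPS chain fails [OR]: #3 PDU is out=not, Utility feed down=occurs, Emergency rectifier offline=occurs → at least one input occurs → occurs.
Generator path fails [OR]: Reserve battery string failed=not, C static switch faulted=occurs → at least one input occurs → occurs.
Distribution tier inoperative [AND]: Aft breaker faulted=occurs, Generator path fails=occurs, Fuel pump is down=occurs → all inputs occur → occurs.
Data center power outage [AND]: UPS chain fails=occurs, Distribution tier inoperative=occurs → all inputs occur → occurs.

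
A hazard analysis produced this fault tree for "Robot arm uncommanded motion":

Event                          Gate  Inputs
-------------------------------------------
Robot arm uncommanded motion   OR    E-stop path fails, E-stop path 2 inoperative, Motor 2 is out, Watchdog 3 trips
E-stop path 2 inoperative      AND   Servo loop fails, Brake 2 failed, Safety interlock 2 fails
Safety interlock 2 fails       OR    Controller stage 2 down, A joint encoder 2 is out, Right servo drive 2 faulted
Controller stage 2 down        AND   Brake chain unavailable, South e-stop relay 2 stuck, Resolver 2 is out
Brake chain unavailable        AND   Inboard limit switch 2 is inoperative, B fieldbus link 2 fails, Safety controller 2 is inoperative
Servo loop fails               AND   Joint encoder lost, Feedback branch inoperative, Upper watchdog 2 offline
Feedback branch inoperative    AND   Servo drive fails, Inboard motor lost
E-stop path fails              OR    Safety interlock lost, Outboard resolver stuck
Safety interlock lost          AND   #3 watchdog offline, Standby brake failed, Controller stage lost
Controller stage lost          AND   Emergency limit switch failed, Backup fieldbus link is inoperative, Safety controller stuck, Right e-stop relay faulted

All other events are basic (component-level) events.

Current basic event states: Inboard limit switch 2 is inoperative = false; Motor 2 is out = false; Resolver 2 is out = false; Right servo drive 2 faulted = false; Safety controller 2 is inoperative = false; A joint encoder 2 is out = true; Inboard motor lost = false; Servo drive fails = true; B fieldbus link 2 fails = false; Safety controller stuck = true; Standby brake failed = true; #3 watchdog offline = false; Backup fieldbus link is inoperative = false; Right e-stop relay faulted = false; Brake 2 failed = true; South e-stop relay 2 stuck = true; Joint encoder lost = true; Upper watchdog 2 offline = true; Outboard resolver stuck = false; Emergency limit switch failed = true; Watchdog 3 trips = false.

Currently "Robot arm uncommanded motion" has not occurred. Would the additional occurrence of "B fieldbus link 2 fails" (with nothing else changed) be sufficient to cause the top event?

Counterfactual: set "B fieldbus link 2 fails" to occurred.
Controller stage lost [AND]: Emergency limit switch failed=occurs, Backup fieldbus link is inoperative=not, Safety controller stuck=occurs, Right e-stop relay faulted=not → not all inputs occur → does not occur.
Safety interlock lost [AND]: #3 watchdog offline=not, Standby brake failed=occurs, Controller stage lost=not → not all inputs occur → does not occur.
E-stop path fails [OR]: Safety interlock lost=not, Outboard resolver stuck=not → no input occurs → does not occur.
Feedback branch inoperative [AND]: Servo drive fails=occurs, Inboard motor lost=not → not all inputs occur → does not occur.
Servo loop fails [AND]: Joint encoder lost=occurs, Feedback branch inoperative=not, Upper watchdog 2 offline=occurs → not all inputs occur → does not occur.
Brake chain unavailable [AND]: Inboard limit switch 2 is inoperative=not, B fieldbus link 2 fails=occurs, Safety controller 2 is inoperative=not → not all inputs occur → does not occur.
Controller stage 2 down [AND]: Brake chain unavailable=not, South e-stop relay 2 stuck=occurs, Resolver 2 is out=not → not all inputs occur → does not occur.
Safety interlock 2 fails [OR]: Controller stage 2 down=not, A joint encoder 2 is out=occurs, Right servo drive 2 faulted=not → at least one input occurs → occurs.
E-stop path 2 inoperative [AND]: Servo loop fails=not, Brake 2 failed=occurs, Safety interlock 2 fails=occurs → not all inputs occur → does not occur.
Robot arm uncommanded motion [OR]: E-stop path fails=not, E-stop path 2 inoperative=not, Motor 2 is out=not, Watchdog 3 trips=not → no input occurs → does not occur.

No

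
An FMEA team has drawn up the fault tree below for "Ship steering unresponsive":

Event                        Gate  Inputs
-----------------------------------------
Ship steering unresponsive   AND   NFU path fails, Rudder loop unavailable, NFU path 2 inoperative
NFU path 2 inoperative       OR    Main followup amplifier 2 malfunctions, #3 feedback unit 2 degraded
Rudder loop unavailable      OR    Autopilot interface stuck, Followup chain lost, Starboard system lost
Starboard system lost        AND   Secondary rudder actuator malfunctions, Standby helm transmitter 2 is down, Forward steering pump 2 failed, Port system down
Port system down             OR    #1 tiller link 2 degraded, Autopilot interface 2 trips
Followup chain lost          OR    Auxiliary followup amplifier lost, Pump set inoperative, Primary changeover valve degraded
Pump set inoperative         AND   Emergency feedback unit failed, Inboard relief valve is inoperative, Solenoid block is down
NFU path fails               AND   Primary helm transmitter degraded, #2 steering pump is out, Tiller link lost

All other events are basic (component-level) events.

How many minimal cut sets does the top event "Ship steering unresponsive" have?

NFU path fails [AND]: one cut set from each child combined → 1 × 1 × 1 = 1 cut set(s).
Pump set inoperative [AND]: one cut set from each child combined → 1 × 1 × 1 = 1 cut set(s).
Followup chain lost [OR]: union of children's cut sets → 3 cut set(s).
Port system down [OR]: union of children's cut sets → 2 cut set(s).
Starboard system lost [AND]: one cut set from each child combined → 1 × 1 × 1 × 2 = 2 cut set(s).
Rudder loop unavailable [OR]: union of children's cut sets → 6 cut set(s).
NFU path 2 inoperative [OR]: union of children's cut sets → 2 cut set(s).
Ship steering unresponsive [AND]: one cut set from each child combined → 1 × 6 × 2 = 12 cut set(s).

12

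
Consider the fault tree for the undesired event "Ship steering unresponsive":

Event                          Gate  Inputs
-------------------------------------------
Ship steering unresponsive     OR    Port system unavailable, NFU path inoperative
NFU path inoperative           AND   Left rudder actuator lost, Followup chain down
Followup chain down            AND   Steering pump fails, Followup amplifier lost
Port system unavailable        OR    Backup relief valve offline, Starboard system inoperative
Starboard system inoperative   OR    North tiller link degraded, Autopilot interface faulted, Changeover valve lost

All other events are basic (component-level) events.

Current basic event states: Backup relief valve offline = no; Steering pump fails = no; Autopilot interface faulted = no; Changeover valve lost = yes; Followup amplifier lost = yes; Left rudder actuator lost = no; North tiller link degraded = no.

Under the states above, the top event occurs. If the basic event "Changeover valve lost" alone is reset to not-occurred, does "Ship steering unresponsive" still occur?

Counterfactual: set "Changeover valve lost" to not occurred.
Starboard system inoperative [OR]: North tiller link degraded=not, Autopilot interface faulted=not, Changeover valve lost=not → no input occurs → does not occur.
Port system unavailable [OR]: Backup relief valve offline=not, Starboard system inoperative=not → no input occurs → does not occur.
Followup chain down [AND]: Steering pump fails=not, Followup amplifier lost=occurs → not all inputs occur → does not occur.
NFU path inoperative [AND]: Left rudder actuator lost=not, Followup chain down=not → not all inputs occur → does not occur.
Ship steering unresponsive [OR]: Port system unavailable=not, NFU path inoperative=not → no input occurs → does not occur.

No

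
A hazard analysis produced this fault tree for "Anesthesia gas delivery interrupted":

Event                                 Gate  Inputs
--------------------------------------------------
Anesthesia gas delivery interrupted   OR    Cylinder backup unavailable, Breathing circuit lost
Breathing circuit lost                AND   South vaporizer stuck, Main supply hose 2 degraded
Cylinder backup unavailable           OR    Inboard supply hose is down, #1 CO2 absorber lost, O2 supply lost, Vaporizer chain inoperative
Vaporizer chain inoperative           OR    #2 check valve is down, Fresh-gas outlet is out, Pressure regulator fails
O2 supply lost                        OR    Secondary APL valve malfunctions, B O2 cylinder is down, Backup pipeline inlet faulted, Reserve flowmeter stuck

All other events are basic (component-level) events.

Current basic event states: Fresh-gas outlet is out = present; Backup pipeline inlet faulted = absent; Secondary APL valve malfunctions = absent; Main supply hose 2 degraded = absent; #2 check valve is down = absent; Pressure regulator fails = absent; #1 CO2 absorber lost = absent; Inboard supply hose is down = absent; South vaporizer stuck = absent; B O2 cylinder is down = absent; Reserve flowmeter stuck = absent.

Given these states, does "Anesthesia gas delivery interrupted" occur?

Yes

O2 supply lost [OR]: Secondary APL valve malfunctions=not, B O2 cylinder is down=not, Backup pipeline inlet faulted=not, Reserve flowmeter stuck=not → no input occurs → does not occur.
Vaporizer chain inoperative [OR]: #2 check valve is down=not, Fresh-gas outlet is out=occurs, Pressure regulator fails=not → at least one input occurs → occurs.
Cylinder backup unavailable [OR]: Inboard supply hose is down=not, #1 CO2 absorber lost=not, O2 supply lost=not, Vaporizer chain inoperative=occurs → at least one input occurs → occurs.
Breathing circuit lost [AND]: South vaporizer stuck=not, Main supply hose 2 degraded=not → not all inputs occur → does not occur.
Anesthesia gas delivery interrupted [OR]: Cylinder backup unavailable=occurs, Breathing circuit lost=not → at least one input occurs → occurs.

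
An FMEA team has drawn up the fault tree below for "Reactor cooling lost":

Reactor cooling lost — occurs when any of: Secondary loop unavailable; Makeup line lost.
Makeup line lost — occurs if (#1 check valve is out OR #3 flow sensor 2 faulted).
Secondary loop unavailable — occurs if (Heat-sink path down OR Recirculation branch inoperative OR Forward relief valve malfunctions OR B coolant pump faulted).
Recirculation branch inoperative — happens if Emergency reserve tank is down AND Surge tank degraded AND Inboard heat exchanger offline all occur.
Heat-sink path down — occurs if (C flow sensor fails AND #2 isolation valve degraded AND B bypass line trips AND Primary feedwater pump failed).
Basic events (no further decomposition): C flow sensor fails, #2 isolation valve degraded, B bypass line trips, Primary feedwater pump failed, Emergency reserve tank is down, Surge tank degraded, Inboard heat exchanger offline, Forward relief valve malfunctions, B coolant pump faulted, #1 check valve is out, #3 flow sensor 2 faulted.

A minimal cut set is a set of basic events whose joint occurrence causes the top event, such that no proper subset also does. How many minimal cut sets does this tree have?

6

Heat-sink path down [AND]: one cut set from each child combined → 1 × 1 × 1 × 1 = 1 cut set(s).
Recirculation branch inoperative [AND]: one cut set from each child combined → 1 × 1 × 1 = 1 cut set(s).
Secondary loop unavailable [OR]: union of children's cut sets → 4 cut set(s).
Makeup line lost [OR]: union of children's cut sets → 2 cut set(s).
Reactor cooling lost [OR]: union of children's cut sets → 6 cut set(s).
Minimal cut sets: {#2 isolation valve degraded, B bypass line trips, C flow sensor fails, Primary feedwater pump failed}; {Emergency reserve tank is down, Inboard heat exchanger offline, Surge tank degraded}; {Forward relief valve malfunctions}; {B coolant pump faulted}; {#1 check valve is out}; {#3 flow sensor 2 faulted}.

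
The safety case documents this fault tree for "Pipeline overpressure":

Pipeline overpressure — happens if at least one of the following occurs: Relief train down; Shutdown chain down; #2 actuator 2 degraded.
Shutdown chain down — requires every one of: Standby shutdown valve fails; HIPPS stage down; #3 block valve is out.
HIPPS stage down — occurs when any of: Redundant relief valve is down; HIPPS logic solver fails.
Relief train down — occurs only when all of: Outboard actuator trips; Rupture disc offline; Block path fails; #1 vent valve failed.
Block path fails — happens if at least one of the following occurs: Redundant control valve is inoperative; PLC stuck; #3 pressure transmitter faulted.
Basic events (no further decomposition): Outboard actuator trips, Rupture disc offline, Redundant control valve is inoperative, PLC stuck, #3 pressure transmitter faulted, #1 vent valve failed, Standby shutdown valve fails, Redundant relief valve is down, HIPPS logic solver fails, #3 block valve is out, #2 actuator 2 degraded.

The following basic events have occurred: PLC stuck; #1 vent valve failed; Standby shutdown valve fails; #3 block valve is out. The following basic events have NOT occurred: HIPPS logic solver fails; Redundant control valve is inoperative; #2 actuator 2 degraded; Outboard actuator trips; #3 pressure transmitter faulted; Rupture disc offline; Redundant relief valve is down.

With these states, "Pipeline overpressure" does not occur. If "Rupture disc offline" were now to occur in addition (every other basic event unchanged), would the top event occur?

Counterfactual: set "Rupture disc offline" to occurred.
Block path fails [OR]: Redundant control valve is inoperative=not, PLC stuck=occurs, #3 pressure transmitter faulted=not → at least one input occurs → occurs.
Relief train down [AND]: Outboard actuator trips=not, Rupture disc offline=occurs, Block path fails=occurs, #1 vent valve failed=occurs → not all inputs occur → does not occur.
HIPPS stage down [OR]: Redundant relief valve is down=not, HIPPS logic solver fails=not → no input occurs → does not occur.
Shutdown chain down [AND]: Standby shutdown valve fails=occurs, HIPPS stage down=not, #3 block valve is out=occurs → not all inputs occur → does not occur.
Pipeline overpressure [OR]: Relief train down=not, Shutdown chain down=not, #2 actuator 2 degraded=not → no input occurs → does not occur.

No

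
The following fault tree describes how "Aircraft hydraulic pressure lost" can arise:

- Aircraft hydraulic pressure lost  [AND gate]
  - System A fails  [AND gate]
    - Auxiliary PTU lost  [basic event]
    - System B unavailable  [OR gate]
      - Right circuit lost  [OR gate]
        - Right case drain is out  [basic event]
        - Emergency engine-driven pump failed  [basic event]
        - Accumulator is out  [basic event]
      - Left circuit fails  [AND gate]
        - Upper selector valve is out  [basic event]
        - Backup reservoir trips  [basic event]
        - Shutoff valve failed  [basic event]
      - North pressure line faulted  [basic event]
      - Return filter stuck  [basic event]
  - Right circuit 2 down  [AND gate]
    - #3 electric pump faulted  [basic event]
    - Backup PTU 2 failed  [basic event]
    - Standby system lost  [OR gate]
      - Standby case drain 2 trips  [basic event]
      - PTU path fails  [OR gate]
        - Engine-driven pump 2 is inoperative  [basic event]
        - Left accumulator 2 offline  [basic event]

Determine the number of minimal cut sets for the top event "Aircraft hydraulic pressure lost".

Right circuit lost [OR]: union of children's cut sets → 3 cut set(s).
Left circuit fails [AND]: one cut set from each child combined → 1 × 1 × 1 = 1 cut set(s).
System B unavailable [OR]: union of children's cut sets → 6 cut set(s).
System A fails [AND]: one cut set from each child combined → 1 × 6 = 6 cut set(s).
PTU path fails [OR]: union of children's cut sets → 2 cut set(s).
Standby system lost [OR]: union of children's cut sets → 3 cut set(s).
Right circuit 2 down [AND]: one cut set from each child combined → 1 × 1 × 3 = 3 cut set(s).
Aircraft hydraulic pressure lost [AND]: one cut set from each child combined → 6 × 3 = 18 cut set(s).

18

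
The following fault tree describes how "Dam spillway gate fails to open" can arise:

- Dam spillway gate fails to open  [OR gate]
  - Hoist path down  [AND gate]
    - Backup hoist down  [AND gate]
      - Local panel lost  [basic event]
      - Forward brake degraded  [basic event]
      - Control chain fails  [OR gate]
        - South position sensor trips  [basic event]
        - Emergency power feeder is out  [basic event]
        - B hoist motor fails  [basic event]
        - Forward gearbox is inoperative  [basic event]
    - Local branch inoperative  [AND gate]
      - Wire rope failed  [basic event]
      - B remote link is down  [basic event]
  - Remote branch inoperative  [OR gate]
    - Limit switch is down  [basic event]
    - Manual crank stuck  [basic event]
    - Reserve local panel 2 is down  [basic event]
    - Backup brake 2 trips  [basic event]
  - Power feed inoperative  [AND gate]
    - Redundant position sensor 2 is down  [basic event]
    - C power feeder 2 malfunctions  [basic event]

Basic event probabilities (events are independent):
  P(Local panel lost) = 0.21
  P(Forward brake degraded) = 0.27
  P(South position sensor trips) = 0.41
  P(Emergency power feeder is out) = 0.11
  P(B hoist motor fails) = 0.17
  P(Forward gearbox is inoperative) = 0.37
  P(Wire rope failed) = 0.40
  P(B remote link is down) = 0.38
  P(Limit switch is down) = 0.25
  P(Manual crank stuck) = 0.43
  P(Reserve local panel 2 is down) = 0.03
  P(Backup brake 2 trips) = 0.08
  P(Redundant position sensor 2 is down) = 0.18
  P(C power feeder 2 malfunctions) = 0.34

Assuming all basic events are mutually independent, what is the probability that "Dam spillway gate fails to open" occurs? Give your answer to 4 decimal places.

P(Control chain fails) [OR] = 1 − (1−0.41) × (1−0.11) × (1−0.17) × (1−0.37) = 0.725425
P(Backup hoist down) [AND] = 0.21 × 0.27 × 0.725425 = 0.041132
P(Local branch inoperative) [AND] = 0.40 × 0.38 = 0.152000
P(Hoist path down) [AND] = 0.041132 × 0.152000 = 0.006252
P(Remote branch inoperative) [OR] = 1 − (1−0.25) × (1−0.43) × (1−0.03) × (1−0.08) = 0.618499
P(Power feed inoperative) [AND] = 0.18 × 0.34 = 0.061200
P(Dam spillway gate fails to open) [OR] = 1 − (1−0.006252) × (1−0.618499) × (1−0.061200) = 0.644086
Rounded to 4 decimal places: P(Dam spillway gate fails to open) ≈ 0.6441.

0.6441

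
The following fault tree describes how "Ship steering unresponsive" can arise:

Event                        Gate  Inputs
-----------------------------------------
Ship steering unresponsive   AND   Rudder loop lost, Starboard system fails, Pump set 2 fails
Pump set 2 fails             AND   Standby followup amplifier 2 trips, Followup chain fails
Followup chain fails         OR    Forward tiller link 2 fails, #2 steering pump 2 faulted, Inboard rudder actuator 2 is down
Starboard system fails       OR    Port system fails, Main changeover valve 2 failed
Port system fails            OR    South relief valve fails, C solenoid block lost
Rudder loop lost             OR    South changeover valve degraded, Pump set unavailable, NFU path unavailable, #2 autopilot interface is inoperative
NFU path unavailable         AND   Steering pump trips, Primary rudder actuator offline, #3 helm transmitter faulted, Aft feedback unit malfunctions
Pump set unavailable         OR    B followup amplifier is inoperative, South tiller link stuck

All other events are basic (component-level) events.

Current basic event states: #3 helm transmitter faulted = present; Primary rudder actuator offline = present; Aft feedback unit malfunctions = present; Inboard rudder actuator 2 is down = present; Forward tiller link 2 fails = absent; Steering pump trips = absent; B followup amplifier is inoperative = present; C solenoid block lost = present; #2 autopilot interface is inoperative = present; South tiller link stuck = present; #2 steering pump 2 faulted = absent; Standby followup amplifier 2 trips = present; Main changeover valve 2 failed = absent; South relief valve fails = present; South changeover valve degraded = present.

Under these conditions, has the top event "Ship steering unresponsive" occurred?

Pump set unavailable [OR]: B followup amplifier is inoperative=occurs, South tiller link stuck=occurs → at least one input occurs → occurs.
NFU path unavailable [AND]: Steering pump trips=not, Primary rudder actuator offline=occurs, #3 helm transmitter faulted=occurs, Aft feedback unit malfunctions=occurs → not all inputs occur → does not occur.
Rudder loop lost [OR]: South changeover valve degraded=occurs, Pump set unavailable=occurs, NFU path unavailable=not, #2 autopilot interface is inoperative=occurs → at least one input occurs → occurs.
Port system fails [OR]: South relief valve fails=occurs, C solenoid block lost=occurs → at least one input occurs → occurs.
Starboard system fails [OR]: Port system fails=occurs, Main changeover valve 2 failed=not → at least one input occurs → occurs.
Followup chain fails [OR]: Forward tiller link 2 fails=not, #2 steering pump 2 faulted=not, Inboard rudder actuator 2 is down=occurs → at least one input occurs → occurs.
Pump set 2 fails [AND]: Standby followup amplifier 2 trips=occurs, Followup chain fails=occurs → all inputs occur → occurs.
Ship steering unresponsive [AND]: Rudder loop lost=occurs, Starboard system fails=occurs, Pump set 2 fails=occurs → all inputs occur → occurs.

Yes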